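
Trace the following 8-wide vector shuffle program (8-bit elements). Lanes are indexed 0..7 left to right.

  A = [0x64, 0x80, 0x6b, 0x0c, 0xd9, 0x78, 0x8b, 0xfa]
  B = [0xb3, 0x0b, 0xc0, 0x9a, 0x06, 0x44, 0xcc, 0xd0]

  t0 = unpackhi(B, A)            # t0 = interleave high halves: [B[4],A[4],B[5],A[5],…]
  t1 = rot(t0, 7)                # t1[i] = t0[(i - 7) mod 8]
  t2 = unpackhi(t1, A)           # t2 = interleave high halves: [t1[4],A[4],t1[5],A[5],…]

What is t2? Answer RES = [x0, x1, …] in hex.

t0 = [0x06, 0xd9, 0x44, 0x78, 0xcc, 0x8b, 0xd0, 0xfa]
t1 = [0xd9, 0x44, 0x78, 0xcc, 0x8b, 0xd0, 0xfa, 0x06]
t2 = [0x8b, 0xd9, 0xd0, 0x78, 0xfa, 0x8b, 0x06, 0xfa]

RES = [ 0x8b  0xd9  0xd0  0x78  0xfa  0x8b  0x06  0xfa ]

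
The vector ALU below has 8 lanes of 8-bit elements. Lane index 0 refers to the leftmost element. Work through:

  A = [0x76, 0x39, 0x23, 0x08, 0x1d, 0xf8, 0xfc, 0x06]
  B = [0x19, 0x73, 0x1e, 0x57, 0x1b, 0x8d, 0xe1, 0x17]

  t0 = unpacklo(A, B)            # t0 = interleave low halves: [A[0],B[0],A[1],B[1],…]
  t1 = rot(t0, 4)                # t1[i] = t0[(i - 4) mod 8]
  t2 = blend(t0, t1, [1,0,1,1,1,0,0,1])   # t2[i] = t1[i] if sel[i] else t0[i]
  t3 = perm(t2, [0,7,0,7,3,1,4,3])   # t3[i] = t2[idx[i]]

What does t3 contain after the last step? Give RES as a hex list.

RES = [ 0x23  0x73  0x23  0x73  0x57  0x19  0x76  0x57 ]

→ t0 |76|19|39|73|23|1e|08|57|
→ t1 |23|1e|08|57|76|19|39|73|
→ t2 |23|19|08|57|76|1e|08|73|
→ t3 |23|73|23|73|57|19|76|57|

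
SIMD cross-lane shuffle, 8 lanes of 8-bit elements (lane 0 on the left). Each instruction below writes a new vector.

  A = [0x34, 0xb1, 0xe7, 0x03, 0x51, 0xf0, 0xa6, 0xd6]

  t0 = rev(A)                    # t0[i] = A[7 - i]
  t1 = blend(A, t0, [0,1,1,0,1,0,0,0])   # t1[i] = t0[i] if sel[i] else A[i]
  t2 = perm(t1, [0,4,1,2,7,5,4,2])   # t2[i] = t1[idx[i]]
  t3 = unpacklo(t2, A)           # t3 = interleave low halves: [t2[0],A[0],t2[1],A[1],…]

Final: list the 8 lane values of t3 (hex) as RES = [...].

  t0: d6 a6 f0 51 03 e7 b1 34
  t1: 34 a6 f0 03 03 f0 a6 d6
  t2: 34 03 a6 f0 d6 f0 03 f0
  t3: 34 34 03 b1 a6 e7 f0 03

RES = [ 0x34  0x34  0x03  0xb1  0xa6  0xe7  0xf0  0x03 ]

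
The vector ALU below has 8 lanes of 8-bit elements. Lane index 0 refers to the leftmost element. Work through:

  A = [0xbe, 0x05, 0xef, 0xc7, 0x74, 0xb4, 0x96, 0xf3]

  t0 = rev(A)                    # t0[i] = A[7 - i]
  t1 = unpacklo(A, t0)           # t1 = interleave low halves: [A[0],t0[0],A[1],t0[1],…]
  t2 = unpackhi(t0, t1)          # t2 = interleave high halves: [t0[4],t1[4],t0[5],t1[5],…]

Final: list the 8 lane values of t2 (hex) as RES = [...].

RES = [0xc7, 0xef, 0xef, 0xb4, 0x05, 0xc7, 0xbe, 0x74]

  t0: f3 96 b4 74 c7 ef 05 be
  t1: be f3 05 96 ef b4 c7 74
  t2: c7 ef ef b4 05 c7 be 74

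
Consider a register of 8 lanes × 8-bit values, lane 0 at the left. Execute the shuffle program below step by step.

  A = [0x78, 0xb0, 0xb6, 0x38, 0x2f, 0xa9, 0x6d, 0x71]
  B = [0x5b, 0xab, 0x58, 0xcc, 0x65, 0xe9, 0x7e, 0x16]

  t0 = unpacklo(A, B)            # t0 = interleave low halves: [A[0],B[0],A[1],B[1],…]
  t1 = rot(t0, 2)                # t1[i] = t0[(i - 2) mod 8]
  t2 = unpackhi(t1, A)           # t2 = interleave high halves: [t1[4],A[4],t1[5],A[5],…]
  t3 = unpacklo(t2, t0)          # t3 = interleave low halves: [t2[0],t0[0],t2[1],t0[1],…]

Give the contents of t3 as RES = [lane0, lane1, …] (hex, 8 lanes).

RES = [0xb0, 0x78, 0x2f, 0x5b, 0xab, 0xb0, 0xa9, 0xab]

→ t0 |78|5b|b0|ab|b6|58|38|cc|
→ t1 |38|cc|78|5b|b0|ab|b6|58|
→ t2 |b0|2f|ab|a9|b6|6d|58|71|
→ t3 |b0|78|2f|5b|ab|b0|a9|ab|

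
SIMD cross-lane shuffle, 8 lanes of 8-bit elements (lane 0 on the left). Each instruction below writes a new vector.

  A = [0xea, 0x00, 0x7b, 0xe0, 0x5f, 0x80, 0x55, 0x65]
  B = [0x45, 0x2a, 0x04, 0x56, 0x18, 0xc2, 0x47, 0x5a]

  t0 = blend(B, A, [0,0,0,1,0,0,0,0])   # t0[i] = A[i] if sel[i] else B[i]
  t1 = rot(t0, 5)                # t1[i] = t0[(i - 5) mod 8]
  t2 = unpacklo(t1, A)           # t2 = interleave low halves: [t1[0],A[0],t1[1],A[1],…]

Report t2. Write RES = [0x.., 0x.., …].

RES = [ 0xe0  0xea  0x18  0x00  0xc2  0x7b  0x47  0xe0 ]

t0 = [0x45, 0x2a, 0x04, 0xe0, 0x18, 0xc2, 0x47, 0x5a]
t1 = [0xe0, 0x18, 0xc2, 0x47, 0x5a, 0x45, 0x2a, 0x04]
t2 = [0xe0, 0xea, 0x18, 0x00, 0xc2, 0x7b, 0x47, 0xe0]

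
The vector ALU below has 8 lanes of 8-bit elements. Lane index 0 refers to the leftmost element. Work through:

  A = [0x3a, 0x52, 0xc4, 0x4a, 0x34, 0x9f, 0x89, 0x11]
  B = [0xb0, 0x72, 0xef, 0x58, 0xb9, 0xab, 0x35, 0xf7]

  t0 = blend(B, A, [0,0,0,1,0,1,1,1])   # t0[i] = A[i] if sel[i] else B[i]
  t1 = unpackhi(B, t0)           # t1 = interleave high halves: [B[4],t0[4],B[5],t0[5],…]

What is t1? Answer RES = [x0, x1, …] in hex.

RES = [0xb9, 0xb9, 0xab, 0x9f, 0x35, 0x89, 0xf7, 0x11]

→ t0 |b0|72|ef|4a|b9|9f|89|11|
→ t1 |b9|b9|ab|9f|35|89|f7|11|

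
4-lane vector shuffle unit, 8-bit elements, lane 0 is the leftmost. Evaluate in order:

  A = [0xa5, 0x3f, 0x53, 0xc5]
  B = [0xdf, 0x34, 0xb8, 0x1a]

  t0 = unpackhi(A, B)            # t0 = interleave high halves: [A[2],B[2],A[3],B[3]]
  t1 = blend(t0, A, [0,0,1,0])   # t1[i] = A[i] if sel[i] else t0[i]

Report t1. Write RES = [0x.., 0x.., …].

  t0: 53 b8 c5 1a
  t1: 53 b8 53 1a

RES = [0x53, 0xb8, 0x53, 0x1a]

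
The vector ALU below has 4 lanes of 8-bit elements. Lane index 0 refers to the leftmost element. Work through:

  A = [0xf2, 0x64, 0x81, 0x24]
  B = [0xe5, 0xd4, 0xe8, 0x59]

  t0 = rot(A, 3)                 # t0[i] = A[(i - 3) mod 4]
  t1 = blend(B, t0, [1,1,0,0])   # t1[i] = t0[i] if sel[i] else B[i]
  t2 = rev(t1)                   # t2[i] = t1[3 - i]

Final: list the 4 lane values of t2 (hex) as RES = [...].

t0 = [0x64, 0x81, 0x24, 0xf2]
t1 = [0x64, 0x81, 0xe8, 0x59]
t2 = [0x59, 0xe8, 0x81, 0x64]

RES = [0x59, 0xe8, 0x81, 0x64]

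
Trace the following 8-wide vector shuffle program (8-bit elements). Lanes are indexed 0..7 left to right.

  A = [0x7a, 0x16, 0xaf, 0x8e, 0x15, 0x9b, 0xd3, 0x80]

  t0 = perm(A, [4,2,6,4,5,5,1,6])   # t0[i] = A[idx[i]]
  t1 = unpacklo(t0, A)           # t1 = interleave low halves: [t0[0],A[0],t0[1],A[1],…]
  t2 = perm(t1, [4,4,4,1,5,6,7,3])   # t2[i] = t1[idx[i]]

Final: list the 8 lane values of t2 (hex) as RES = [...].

RES = [ 0xd3  0xd3  0xd3  0x7a  0xaf  0x15  0x8e  0x16 ]

  t0: 15 af d3 15 9b 9b 16 d3
  t1: 15 7a af 16 d3 af 15 8e
  t2: d3 d3 d3 7a af 15 8e 16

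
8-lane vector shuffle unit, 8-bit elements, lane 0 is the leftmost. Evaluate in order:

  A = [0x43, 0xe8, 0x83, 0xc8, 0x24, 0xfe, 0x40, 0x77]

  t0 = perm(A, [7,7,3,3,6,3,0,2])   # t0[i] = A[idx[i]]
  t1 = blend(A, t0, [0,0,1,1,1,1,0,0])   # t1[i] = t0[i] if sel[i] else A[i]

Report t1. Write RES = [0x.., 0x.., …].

→ t0 |77|77|c8|c8|40|c8|43|83|
→ t1 |43|e8|c8|c8|40|c8|40|77|

RES = [ 0x43  0xe8  0xc8  0xc8  0x40  0xc8  0x40  0x77 ]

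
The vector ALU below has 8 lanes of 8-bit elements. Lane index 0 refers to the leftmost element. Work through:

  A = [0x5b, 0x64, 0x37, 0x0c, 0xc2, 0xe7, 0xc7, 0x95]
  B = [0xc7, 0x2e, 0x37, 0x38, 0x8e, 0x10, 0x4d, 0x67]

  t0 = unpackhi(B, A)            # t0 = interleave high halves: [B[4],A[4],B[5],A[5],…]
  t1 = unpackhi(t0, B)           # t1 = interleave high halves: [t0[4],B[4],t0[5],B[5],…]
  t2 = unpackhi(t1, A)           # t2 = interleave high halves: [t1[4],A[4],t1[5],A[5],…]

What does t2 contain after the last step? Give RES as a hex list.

RES = [0x67, 0xc2, 0x4d, 0xe7, 0x95, 0xc7, 0x67, 0x95]

→ t0 |8e|c2|10|e7|4d|c7|67|95|
→ t1 |4d|8e|c7|10|67|4d|95|67|
→ t2 |67|c2|4d|e7|95|c7|67|95|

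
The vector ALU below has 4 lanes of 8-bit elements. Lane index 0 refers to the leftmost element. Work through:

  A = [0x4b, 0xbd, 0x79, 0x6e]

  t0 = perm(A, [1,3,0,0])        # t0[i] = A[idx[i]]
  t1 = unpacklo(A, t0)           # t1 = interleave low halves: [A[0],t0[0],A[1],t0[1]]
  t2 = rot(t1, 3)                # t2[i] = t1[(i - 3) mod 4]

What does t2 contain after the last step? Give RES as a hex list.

→ t0 |bd|6e|4b|4b|
→ t1 |4b|bd|bd|6e|
→ t2 |bd|bd|6e|4b|

RES = [ 0xbd  0xbd  0x6e  0x4b ]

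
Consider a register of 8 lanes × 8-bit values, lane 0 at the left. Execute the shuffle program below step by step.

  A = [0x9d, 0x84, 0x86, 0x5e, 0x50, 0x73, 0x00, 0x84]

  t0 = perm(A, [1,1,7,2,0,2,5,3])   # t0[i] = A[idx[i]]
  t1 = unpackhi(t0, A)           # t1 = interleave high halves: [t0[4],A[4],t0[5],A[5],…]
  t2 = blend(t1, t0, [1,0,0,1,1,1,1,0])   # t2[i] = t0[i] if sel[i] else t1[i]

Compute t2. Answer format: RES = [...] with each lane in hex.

RES = [ 0x84  0x50  0x86  0x86  0x9d  0x86  0x73  0x84 ]

→ t0 |84|84|84|86|9d|86|73|5e|
→ t1 |9d|50|86|73|73|00|5e|84|
→ t2 |84|50|86|86|9d|86|73|84|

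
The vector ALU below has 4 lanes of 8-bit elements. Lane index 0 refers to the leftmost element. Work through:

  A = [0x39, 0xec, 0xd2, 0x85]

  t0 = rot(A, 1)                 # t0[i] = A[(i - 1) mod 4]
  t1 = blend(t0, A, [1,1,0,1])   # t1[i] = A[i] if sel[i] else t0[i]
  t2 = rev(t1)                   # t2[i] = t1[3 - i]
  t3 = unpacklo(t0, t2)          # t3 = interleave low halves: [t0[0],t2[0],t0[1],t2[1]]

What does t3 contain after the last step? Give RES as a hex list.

  t0: 85 39 ec d2
  t1: 39 ec ec 85
  t2: 85 ec ec 39
  t3: 85 85 39 ec

RES = [0x85, 0x85, 0x39, 0xec]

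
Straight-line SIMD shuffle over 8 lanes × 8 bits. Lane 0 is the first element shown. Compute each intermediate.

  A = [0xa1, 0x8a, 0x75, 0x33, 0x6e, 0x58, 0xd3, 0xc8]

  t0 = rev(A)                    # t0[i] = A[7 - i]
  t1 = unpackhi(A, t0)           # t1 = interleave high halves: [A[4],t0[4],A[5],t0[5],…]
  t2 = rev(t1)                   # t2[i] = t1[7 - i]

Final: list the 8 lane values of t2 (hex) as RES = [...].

→ t0 |c8|d3|58|6e|33|75|8a|a1|
→ t1 |6e|33|58|75|d3|8a|c8|a1|
→ t2 |a1|c8|8a|d3|75|58|33|6e|

RES = [0xa1, 0xc8, 0x8a, 0xd3, 0x75, 0x58, 0x33, 0x6e]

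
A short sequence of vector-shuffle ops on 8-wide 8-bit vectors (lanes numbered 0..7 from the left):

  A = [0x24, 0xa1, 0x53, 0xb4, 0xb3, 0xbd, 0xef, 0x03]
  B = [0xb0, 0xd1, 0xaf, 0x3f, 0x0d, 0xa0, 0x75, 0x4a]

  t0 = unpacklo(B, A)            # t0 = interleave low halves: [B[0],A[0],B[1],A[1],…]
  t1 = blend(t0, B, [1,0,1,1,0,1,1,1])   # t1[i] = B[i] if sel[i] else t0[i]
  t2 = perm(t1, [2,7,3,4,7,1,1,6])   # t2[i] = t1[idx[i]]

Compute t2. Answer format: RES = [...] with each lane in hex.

t0 = [0xb0, 0x24, 0xd1, 0xa1, 0xaf, 0x53, 0x3f, 0xb4]
t1 = [0xb0, 0x24, 0xaf, 0x3f, 0xaf, 0xa0, 0x75, 0x4a]
t2 = [0xaf, 0x4a, 0x3f, 0xaf, 0x4a, 0x24, 0x24, 0x75]

RES = [ 0xaf  0x4a  0x3f  0xaf  0x4a  0x24  0x24  0x75 ]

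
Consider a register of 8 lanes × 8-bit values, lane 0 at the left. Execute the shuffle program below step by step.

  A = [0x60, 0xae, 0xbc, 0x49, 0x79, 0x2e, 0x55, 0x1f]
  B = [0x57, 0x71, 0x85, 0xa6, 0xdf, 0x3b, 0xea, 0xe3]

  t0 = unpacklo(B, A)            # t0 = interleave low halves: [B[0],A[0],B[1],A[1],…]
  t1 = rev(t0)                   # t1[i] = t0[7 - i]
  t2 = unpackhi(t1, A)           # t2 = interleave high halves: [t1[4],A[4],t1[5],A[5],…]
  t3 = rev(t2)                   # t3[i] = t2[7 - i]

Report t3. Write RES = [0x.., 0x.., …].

→ t0 |57|60|71|ae|85|bc|a6|49|
→ t1 |49|a6|bc|85|ae|71|60|57|
→ t2 |ae|79|71|2e|60|55|57|1f|
→ t3 |1f|57|55|60|2e|71|79|ae|

RES = [ 0x1f  0x57  0x55  0x60  0x2e  0x71  0x79  0xae ]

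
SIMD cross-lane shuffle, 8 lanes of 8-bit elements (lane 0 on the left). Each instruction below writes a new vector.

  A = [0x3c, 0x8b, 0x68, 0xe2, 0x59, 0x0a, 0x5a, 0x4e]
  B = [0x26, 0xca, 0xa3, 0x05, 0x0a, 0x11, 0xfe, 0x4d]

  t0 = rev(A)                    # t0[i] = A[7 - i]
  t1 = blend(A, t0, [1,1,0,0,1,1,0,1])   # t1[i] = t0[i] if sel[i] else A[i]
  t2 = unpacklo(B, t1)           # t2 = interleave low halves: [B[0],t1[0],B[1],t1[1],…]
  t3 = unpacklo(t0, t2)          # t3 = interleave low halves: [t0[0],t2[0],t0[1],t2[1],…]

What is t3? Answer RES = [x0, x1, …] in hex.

→ t0 |4e|5a|0a|59|e2|68|8b|3c|
→ t1 |4e|5a|68|e2|e2|68|5a|3c|
→ t2 |26|4e|ca|5a|a3|68|05|e2|
→ t3 |4e|26|5a|4e|0a|ca|59|5a|

RES = [0x4e, 0x26, 0x5a, 0x4e, 0x0a, 0xca, 0x59, 0x5a]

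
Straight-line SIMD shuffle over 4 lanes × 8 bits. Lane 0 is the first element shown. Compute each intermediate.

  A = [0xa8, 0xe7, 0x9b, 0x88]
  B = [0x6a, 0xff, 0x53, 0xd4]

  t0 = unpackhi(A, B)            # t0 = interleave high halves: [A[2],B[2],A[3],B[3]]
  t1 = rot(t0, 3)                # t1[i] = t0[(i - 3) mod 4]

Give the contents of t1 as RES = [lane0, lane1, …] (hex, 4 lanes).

RES = [ 0x53  0x88  0xd4  0x9b ]

  t0: 9b 53 88 d4
  t1: 53 88 d4 9b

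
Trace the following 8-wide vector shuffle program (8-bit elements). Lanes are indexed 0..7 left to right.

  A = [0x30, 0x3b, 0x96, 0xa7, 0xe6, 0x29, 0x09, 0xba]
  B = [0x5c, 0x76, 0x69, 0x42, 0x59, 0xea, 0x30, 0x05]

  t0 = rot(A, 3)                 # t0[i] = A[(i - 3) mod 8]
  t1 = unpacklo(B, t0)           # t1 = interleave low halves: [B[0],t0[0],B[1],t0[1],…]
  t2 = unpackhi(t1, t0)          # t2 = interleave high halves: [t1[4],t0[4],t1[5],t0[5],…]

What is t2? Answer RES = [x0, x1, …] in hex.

RES = [ 0x69  0x3b  0xba  0x96  0x42  0xa7  0x30  0xe6 ]

→ t0 |29|09|ba|30|3b|96|a7|e6|
→ t1 |5c|29|76|09|69|ba|42|30|
→ t2 |69|3b|ba|96|42|a7|30|e6|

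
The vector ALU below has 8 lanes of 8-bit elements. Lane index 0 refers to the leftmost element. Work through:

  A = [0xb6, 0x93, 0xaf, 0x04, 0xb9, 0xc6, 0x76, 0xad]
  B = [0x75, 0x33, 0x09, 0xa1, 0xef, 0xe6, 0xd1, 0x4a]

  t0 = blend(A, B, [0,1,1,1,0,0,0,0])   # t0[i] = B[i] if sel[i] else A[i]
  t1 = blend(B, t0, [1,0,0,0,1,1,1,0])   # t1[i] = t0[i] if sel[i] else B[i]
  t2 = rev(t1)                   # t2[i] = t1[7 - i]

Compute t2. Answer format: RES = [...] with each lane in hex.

→ t0 |b6|33|09|a1|b9|c6|76|ad|
→ t1 |b6|33|09|a1|b9|c6|76|4a|
→ t2 |4a|76|c6|b9|a1|09|33|b6|

RES = [ 0x4a  0x76  0xc6  0xb9  0xa1  0x09  0x33  0xb6 ]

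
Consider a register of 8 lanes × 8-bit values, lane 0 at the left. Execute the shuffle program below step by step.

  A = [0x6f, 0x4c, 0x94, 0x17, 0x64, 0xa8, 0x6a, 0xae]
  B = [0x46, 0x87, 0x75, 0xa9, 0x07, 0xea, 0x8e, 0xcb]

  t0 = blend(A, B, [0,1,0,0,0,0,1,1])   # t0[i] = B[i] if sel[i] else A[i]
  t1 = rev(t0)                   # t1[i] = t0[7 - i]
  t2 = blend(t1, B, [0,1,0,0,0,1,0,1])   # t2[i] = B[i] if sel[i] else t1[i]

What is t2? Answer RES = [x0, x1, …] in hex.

RES = [ 0xcb  0x87  0xa8  0x64  0x17  0xea  0x87  0xcb ]

t0 = [0x6f, 0x87, 0x94, 0x17, 0x64, 0xa8, 0x8e, 0xcb]
t1 = [0xcb, 0x8e, 0xa8, 0x64, 0x17, 0x94, 0x87, 0x6f]
t2 = [0xcb, 0x87, 0xa8, 0x64, 0x17, 0xea, 0x87, 0xcb]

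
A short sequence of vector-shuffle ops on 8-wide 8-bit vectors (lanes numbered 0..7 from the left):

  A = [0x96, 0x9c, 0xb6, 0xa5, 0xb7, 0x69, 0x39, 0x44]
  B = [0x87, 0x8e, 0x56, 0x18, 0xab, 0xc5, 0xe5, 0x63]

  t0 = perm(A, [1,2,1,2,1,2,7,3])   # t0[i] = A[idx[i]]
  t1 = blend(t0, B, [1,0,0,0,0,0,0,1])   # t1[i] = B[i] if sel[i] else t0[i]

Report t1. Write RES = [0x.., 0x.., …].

→ t0 |9c|b6|9c|b6|9c|b6|44|a5|
→ t1 |87|b6|9c|b6|9c|b6|44|63|

RES = [0x87, 0xb6, 0x9c, 0xb6, 0x9c, 0xb6, 0x44, 0x63]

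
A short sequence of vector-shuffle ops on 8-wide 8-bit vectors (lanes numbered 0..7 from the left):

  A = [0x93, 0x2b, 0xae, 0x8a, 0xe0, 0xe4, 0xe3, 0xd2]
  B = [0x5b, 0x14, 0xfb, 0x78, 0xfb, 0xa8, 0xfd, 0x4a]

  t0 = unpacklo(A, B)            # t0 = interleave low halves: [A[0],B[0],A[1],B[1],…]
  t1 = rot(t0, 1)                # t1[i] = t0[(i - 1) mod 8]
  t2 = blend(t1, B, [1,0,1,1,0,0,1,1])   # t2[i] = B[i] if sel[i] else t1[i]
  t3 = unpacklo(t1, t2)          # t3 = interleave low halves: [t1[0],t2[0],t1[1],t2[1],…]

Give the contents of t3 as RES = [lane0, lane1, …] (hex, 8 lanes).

RES = [ 0x78  0x5b  0x93  0x93  0x5b  0xfb  0x2b  0x78 ]

  t0: 93 5b 2b 14 ae fb 8a 78
  t1: 78 93 5b 2b 14 ae fb 8a
  t2: 5b 93 fb 78 14 ae fd 4a
  t3: 78 5b 93 93 5b fb 2b 78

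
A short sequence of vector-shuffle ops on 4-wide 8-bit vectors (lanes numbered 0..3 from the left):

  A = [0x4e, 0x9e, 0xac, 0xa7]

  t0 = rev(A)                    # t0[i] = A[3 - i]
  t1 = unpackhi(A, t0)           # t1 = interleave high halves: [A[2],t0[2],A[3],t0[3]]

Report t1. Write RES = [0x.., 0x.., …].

t0 = [0xa7, 0xac, 0x9e, 0x4e]
t1 = [0xac, 0x9e, 0xa7, 0x4e]

RES = [ 0xac  0x9e  0xa7  0x4e ]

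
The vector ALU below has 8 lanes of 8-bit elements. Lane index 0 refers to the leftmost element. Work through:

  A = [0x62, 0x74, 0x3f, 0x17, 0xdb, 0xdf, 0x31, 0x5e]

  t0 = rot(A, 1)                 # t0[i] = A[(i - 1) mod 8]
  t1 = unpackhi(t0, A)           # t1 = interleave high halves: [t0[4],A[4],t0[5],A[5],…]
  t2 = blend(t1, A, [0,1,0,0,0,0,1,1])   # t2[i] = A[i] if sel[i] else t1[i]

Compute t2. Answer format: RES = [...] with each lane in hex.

  t0: 5e 62 74 3f 17 db df 31
  t1: 17 db db df df 31 31 5e
  t2: 17 74 db df df 31 31 5e

RES = [ 0x17  0x74  0xdb  0xdf  0xdf  0x31  0x31  0x5e ]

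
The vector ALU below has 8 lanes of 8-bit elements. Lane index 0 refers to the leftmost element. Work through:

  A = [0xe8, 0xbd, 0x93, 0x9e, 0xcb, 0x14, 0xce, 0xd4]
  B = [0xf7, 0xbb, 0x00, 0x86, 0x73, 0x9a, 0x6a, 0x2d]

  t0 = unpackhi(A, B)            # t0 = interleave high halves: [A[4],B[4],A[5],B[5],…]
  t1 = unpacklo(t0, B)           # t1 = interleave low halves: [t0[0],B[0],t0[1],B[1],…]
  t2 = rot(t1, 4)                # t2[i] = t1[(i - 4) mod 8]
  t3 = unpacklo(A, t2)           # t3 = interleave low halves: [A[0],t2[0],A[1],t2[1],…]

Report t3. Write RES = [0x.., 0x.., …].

→ t0 |cb|73|14|9a|ce|6a|d4|2d|
→ t1 |cb|f7|73|bb|14|00|9a|86|
→ t2 |14|00|9a|86|cb|f7|73|bb|
→ t3 |e8|14|bd|00|93|9a|9e|86|

RES = [ 0xe8  0x14  0xbd  0x00  0x93  0x9a  0x9e  0x86 ]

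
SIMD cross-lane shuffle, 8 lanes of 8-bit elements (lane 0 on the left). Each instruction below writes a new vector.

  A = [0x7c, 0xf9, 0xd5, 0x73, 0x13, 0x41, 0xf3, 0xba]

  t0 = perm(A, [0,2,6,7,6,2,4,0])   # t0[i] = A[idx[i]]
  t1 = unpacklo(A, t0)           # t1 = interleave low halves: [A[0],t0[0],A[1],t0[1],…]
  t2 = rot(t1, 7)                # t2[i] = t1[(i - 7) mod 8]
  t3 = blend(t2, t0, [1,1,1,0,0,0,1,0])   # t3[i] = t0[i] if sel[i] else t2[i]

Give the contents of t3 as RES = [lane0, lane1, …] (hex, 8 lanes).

RES = [0x7c, 0xd5, 0xf3, 0xd5, 0xf3, 0x73, 0x13, 0x7c]

  t0: 7c d5 f3 ba f3 d5 13 7c
  t1: 7c 7c f9 d5 d5 f3 73 ba
  t2: 7c f9 d5 d5 f3 73 ba 7c
  t3: 7c d5 f3 d5 f3 73 13 7c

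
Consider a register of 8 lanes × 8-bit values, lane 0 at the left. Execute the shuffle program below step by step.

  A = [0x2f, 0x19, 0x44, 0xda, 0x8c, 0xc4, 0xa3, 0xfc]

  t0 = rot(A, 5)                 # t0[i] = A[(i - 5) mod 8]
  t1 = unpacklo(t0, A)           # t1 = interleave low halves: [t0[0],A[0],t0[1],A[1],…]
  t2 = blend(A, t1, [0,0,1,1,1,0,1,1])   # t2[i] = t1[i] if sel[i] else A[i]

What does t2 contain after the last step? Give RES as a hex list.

RES = [ 0x2f  0x19  0x8c  0x19  0xc4  0xc4  0xa3  0xda ]

t0 = [0xda, 0x8c, 0xc4, 0xa3, 0xfc, 0x2f, 0x19, 0x44]
t1 = [0xda, 0x2f, 0x8c, 0x19, 0xc4, 0x44, 0xa3, 0xda]
t2 = [0x2f, 0x19, 0x8c, 0x19, 0xc4, 0xc4, 0xa3, 0xda]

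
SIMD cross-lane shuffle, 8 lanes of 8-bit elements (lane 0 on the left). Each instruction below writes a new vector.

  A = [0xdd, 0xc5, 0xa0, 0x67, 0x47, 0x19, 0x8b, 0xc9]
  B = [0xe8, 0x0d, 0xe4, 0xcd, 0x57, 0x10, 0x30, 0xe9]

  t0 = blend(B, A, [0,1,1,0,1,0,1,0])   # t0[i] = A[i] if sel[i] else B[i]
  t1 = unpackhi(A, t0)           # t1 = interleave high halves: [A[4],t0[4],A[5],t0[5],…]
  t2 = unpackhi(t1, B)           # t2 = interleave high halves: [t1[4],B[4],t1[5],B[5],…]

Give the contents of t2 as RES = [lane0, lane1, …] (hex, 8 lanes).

RES = [ 0x8b  0x57  0x8b  0x10  0xc9  0x30  0xe9  0xe9 ]

  t0: e8 c5 a0 cd 47 10 8b e9
  t1: 47 47 19 10 8b 8b c9 e9
  t2: 8b 57 8b 10 c9 30 e9 e9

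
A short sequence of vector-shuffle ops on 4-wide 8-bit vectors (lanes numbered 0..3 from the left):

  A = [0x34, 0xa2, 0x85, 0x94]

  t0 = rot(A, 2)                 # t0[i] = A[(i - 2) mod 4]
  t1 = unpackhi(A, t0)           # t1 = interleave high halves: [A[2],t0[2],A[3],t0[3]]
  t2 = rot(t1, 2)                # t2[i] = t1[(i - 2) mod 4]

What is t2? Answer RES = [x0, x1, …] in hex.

→ t0 |85|94|34|a2|
→ t1 |85|34|94|a2|
→ t2 |94|a2|85|34|

RES = [ 0x94  0xa2  0x85  0x34 ]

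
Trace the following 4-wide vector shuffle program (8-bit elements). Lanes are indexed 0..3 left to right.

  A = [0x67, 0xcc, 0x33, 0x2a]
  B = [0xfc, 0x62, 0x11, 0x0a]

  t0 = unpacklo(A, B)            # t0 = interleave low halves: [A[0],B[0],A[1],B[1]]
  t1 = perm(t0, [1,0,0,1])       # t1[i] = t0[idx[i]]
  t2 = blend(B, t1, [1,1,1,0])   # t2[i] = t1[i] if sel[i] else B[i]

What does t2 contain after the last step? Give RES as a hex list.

RES = [ 0xfc  0x67  0x67  0x0a ]

  t0: 67 fc cc 62
  t1: fc 67 67 fc
  t2: fc 67 67 0a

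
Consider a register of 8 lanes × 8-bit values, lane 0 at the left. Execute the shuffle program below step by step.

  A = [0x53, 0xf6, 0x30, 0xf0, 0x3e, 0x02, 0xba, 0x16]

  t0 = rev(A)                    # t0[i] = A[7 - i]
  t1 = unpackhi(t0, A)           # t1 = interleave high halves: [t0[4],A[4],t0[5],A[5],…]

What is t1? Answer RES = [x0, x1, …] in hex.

RES = [0xf0, 0x3e, 0x30, 0x02, 0xf6, 0xba, 0x53, 0x16]

→ t0 |16|ba|02|3e|f0|30|f6|53|
→ t1 |f0|3e|30|02|f6|ba|53|16|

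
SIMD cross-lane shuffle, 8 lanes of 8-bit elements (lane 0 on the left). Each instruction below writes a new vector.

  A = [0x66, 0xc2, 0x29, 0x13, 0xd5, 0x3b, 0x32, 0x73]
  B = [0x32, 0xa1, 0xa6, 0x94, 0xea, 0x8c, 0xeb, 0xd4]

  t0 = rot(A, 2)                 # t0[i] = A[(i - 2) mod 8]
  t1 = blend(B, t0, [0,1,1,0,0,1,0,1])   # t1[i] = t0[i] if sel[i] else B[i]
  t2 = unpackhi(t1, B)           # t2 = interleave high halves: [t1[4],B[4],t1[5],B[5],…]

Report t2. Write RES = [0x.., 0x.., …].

t0 = [0x32, 0x73, 0x66, 0xc2, 0x29, 0x13, 0xd5, 0x3b]
t1 = [0x32, 0x73, 0x66, 0x94, 0xea, 0x13, 0xeb, 0x3b]
t2 = [0xea, 0xea, 0x13, 0x8c, 0xeb, 0xeb, 0x3b, 0xd4]

RES = [0xea, 0xea, 0x13, 0x8c, 0xeb, 0xeb, 0x3b, 0xd4]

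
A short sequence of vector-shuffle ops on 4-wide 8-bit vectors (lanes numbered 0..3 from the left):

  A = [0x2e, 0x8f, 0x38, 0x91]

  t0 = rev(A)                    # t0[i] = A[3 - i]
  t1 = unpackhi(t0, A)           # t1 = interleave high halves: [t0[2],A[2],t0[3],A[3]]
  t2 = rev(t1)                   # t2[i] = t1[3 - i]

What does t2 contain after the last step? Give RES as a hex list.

RES = [0x91, 0x2e, 0x38, 0x8f]

t0 = [0x91, 0x38, 0x8f, 0x2e]
t1 = [0x8f, 0x38, 0x2e, 0x91]
t2 = [0x91, 0x2e, 0x38, 0x8f]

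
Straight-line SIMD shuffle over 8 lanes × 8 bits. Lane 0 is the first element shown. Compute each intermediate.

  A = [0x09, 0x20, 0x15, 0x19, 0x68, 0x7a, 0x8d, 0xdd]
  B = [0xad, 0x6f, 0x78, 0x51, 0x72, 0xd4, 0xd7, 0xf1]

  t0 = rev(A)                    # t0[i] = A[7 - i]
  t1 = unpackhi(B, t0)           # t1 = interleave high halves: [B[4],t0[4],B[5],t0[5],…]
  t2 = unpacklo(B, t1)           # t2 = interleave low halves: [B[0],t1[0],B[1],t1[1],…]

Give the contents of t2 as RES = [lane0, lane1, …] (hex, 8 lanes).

  t0: dd 8d 7a 68 19 15 20 09
  t1: 72 19 d4 15 d7 20 f1 09
  t2: ad 72 6f 19 78 d4 51 15

RES = [0xad, 0x72, 0x6f, 0x19, 0x78, 0xd4, 0x51, 0x15]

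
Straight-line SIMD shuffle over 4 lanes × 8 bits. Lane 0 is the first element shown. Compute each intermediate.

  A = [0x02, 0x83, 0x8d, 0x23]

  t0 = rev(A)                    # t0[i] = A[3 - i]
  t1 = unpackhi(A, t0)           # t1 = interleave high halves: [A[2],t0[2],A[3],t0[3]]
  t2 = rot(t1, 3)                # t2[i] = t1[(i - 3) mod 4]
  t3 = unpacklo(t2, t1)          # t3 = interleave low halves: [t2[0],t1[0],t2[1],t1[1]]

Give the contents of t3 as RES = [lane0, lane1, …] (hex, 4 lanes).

RES = [ 0x83  0x8d  0x23  0x83 ]

  t0: 23 8d 83 02
  t1: 8d 83 23 02
  t2: 83 23 02 8d
  t3: 83 8d 23 83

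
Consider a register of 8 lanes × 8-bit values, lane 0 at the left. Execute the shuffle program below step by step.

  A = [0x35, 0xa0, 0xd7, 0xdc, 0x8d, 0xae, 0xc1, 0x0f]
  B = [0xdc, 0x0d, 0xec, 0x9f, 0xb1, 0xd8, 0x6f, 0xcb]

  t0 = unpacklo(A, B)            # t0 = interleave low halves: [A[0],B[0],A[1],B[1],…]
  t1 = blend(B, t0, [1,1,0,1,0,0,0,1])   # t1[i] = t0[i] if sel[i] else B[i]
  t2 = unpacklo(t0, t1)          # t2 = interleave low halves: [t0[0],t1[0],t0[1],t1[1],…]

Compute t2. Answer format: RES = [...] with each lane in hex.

  t0: 35 dc a0 0d d7 ec dc 9f
  t1: 35 dc ec 0d b1 d8 6f 9f
  t2: 35 35 dc dc a0 ec 0d 0d

RES = [ 0x35  0x35  0xdc  0xdc  0xa0  0xec  0x0d  0x0d ]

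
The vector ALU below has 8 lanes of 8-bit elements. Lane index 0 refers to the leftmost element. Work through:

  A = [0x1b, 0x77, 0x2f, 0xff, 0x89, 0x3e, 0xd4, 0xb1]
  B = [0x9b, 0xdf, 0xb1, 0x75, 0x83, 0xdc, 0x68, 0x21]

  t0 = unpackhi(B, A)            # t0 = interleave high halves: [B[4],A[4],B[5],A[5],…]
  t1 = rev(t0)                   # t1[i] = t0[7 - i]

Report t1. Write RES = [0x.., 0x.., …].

→ t0 |83|89|dc|3e|68|d4|21|b1|
→ t1 |b1|21|d4|68|3e|dc|89|83|

RES = [0xb1, 0x21, 0xd4, 0x68, 0x3e, 0xdc, 0x89, 0x83]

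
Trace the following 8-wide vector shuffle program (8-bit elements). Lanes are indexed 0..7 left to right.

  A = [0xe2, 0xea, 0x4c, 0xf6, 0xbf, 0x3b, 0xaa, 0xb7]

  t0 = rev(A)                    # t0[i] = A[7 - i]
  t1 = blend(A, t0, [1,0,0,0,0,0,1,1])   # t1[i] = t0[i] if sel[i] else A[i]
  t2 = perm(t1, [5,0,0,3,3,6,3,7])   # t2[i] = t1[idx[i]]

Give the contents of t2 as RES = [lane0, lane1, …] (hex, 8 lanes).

RES = [0x3b, 0xb7, 0xb7, 0xf6, 0xf6, 0xea, 0xf6, 0xe2]

t0 = [0xb7, 0xaa, 0x3b, 0xbf, 0xf6, 0x4c, 0xea, 0xe2]
t1 = [0xb7, 0xea, 0x4c, 0xf6, 0xbf, 0x3b, 0xea, 0xe2]
t2 = [0x3b, 0xb7, 0xb7, 0xf6, 0xf6, 0xea, 0xf6, 0xe2]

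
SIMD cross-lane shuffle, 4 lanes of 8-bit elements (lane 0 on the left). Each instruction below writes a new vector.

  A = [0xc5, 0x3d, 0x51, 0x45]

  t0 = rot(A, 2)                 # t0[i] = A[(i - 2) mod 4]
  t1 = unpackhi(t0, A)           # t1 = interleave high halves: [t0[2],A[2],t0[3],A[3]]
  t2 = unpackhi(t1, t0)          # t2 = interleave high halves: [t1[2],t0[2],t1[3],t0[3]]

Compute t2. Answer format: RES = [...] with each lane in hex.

RES = [0x3d, 0xc5, 0x45, 0x3d]

→ t0 |51|45|c5|3d|
→ t1 |c5|51|3d|45|
→ t2 |3d|c5|45|3d|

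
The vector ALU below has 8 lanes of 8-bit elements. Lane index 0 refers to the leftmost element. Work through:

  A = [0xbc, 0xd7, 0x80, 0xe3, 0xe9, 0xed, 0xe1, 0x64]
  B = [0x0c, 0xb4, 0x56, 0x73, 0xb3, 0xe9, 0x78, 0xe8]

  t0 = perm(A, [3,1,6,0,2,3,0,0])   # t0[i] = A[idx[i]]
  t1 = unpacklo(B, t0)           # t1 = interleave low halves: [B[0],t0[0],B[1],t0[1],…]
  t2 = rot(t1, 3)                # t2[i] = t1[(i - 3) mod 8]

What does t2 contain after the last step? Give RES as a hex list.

RES = [ 0xe1  0x73  0xbc  0x0c  0xe3  0xb4  0xd7  0x56 ]

  t0: e3 d7 e1 bc 80 e3 bc bc
  t1: 0c e3 b4 d7 56 e1 73 bc
  t2: e1 73 bc 0c e3 b4 d7 56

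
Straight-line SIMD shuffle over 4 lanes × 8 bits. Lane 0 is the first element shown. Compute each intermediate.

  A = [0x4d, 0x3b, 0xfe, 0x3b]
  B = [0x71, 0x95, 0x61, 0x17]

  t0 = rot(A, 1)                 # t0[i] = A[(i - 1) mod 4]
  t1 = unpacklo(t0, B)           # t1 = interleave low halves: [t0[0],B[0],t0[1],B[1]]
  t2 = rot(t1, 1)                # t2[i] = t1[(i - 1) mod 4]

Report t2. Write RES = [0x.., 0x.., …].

RES = [0x95, 0x3b, 0x71, 0x4d]

→ t0 |3b|4d|3b|fe|
→ t1 |3b|71|4d|95|
→ t2 |95|3b|71|4d|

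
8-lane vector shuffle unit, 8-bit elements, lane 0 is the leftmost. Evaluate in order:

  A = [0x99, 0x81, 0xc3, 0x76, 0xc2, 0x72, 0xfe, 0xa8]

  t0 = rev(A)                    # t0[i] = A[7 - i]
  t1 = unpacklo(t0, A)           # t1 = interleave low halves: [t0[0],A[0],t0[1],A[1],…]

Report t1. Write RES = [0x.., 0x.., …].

→ t0 |a8|fe|72|c2|76|c3|81|99|
→ t1 |a8|99|fe|81|72|c3|c2|76|

RES = [ 0xa8  0x99  0xfe  0x81  0x72  0xc3  0xc2  0x76 ]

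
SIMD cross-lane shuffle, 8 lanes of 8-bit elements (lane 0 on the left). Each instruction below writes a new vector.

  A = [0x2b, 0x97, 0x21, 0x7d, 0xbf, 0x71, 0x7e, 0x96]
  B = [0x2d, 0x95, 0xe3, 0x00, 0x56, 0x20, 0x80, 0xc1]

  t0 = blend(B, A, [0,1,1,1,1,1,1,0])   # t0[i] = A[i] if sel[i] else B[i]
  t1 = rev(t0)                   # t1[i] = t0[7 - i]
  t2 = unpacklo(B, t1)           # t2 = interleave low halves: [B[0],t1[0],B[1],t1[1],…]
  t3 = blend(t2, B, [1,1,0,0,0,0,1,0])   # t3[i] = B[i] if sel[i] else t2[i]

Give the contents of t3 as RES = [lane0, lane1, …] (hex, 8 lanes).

  t0: 2d 97 21 7d bf 71 7e c1
  t1: c1 7e 71 bf 7d 21 97 2d
  t2: 2d c1 95 7e e3 71 00 bf
  t3: 2d 95 95 7e e3 71 80 bf

RES = [0x2d, 0x95, 0x95, 0x7e, 0xe3, 0x71, 0x80, 0xbf]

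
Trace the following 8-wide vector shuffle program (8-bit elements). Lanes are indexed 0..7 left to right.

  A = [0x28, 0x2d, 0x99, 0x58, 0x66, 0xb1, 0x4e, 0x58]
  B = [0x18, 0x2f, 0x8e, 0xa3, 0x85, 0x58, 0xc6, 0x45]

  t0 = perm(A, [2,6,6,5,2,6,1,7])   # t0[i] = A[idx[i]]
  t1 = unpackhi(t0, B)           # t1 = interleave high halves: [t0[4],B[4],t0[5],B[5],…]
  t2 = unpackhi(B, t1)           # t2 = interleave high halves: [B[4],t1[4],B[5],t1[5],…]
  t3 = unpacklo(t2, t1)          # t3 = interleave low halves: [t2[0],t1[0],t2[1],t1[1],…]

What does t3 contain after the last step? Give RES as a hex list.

RES = [ 0x85  0x99  0x2d  0x85  0x58  0x4e  0xc6  0x58 ]

→ t0 |99|4e|4e|b1|99|4e|2d|58|
→ t1 |99|85|4e|58|2d|c6|58|45|
→ t2 |85|2d|58|c6|c6|58|45|45|
→ t3 |85|99|2d|85|58|4e|c6|58|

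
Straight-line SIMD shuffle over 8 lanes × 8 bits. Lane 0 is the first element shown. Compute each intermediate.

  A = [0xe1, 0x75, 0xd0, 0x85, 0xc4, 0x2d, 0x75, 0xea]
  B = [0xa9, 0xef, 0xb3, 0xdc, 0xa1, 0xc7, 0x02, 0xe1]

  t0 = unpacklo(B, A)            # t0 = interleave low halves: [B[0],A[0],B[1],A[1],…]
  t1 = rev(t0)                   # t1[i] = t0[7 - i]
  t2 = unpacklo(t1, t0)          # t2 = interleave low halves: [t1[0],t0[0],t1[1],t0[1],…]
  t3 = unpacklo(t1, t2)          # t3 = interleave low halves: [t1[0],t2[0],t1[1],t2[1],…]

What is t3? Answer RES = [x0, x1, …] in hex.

→ t0 |a9|e1|ef|75|b3|d0|dc|85|
→ t1 |85|dc|d0|b3|75|ef|e1|a9|
→ t2 |85|a9|dc|e1|d0|ef|b3|75|
→ t3 |85|85|dc|a9|d0|dc|b3|e1|

RES = [ 0x85  0x85  0xdc  0xa9  0xd0  0xdc  0xb3  0xe1 ]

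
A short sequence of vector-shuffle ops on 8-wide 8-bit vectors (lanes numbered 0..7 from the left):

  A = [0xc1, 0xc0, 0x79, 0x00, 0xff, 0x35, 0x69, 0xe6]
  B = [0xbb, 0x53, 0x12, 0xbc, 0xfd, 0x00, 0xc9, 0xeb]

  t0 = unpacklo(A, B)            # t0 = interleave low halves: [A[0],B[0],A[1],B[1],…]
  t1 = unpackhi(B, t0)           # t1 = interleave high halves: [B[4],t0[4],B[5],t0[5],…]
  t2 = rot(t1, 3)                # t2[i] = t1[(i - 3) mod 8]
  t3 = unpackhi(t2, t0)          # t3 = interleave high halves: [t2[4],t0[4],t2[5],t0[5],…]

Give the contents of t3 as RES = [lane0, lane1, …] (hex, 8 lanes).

→ t0 |c1|bb|c0|53|79|12|00|bc|
→ t1 |fd|79|00|12|c9|00|eb|bc|
→ t2 |00|eb|bc|fd|79|00|12|c9|
→ t3 |79|79|00|12|12|00|c9|bc|

RES = [ 0x79  0x79  0x00  0x12  0x12  0x00  0xc9  0xbc ]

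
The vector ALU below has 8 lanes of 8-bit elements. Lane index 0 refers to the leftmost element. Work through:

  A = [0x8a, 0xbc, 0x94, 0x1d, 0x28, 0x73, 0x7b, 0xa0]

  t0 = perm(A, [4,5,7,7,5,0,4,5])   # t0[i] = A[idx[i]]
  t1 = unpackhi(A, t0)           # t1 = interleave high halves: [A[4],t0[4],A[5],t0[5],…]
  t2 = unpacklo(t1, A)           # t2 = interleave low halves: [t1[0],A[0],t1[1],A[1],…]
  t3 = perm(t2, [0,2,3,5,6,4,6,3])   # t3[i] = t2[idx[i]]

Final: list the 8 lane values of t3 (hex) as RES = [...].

t0 = [0x28, 0x73, 0xa0, 0xa0, 0x73, 0x8a, 0x28, 0x73]
t1 = [0x28, 0x73, 0x73, 0x8a, 0x7b, 0x28, 0xa0, 0x73]
t2 = [0x28, 0x8a, 0x73, 0xbc, 0x73, 0x94, 0x8a, 0x1d]
t3 = [0x28, 0x73, 0xbc, 0x94, 0x8a, 0x73, 0x8a, 0xbc]

RES = [ 0x28  0x73  0xbc  0x94  0x8a  0x73  0x8a  0xbc ]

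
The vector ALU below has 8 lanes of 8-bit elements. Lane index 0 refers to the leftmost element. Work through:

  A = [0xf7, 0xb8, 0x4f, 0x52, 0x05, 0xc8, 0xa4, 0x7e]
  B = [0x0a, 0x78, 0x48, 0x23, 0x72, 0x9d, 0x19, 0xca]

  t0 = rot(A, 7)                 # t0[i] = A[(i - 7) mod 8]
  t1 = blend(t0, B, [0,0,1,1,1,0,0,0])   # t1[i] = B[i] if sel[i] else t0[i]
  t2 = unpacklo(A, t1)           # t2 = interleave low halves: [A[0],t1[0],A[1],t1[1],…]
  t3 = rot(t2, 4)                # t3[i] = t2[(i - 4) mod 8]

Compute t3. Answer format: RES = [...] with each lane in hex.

RES = [0x4f, 0x48, 0x52, 0x23, 0xf7, 0xb8, 0xb8, 0x4f]

  t0: b8 4f 52 05 c8 a4 7e f7
  t1: b8 4f 48 23 72 a4 7e f7
  t2: f7 b8 b8 4f 4f 48 52 23
  t3: 4f 48 52 23 f7 b8 b8 4f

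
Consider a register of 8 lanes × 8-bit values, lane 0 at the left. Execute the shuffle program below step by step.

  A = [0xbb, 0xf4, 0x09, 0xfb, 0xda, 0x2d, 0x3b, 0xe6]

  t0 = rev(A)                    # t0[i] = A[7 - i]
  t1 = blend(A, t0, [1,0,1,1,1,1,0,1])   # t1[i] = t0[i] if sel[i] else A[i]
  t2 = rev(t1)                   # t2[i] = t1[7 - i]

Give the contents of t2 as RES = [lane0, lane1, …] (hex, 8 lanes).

→ t0 |e6|3b|2d|da|fb|09|f4|bb|
→ t1 |e6|f4|2d|da|fb|09|3b|bb|
→ t2 |bb|3b|09|fb|da|2d|f4|e6|

RES = [ 0xbb  0x3b  0x09  0xfb  0xda  0x2d  0xf4  0xe6 ]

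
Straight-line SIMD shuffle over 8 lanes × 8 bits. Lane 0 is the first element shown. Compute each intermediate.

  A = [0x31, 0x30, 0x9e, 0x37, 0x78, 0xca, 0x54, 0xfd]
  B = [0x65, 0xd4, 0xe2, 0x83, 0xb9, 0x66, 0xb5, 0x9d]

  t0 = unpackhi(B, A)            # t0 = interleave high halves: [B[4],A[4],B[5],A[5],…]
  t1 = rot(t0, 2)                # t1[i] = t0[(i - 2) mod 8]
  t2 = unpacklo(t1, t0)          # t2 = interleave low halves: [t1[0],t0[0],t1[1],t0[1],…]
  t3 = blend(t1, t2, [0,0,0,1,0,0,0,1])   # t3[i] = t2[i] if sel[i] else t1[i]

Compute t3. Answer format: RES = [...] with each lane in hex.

RES = [0x9d, 0xfd, 0xb9, 0x78, 0x66, 0xca, 0xb5, 0xca]

t0 = [0xb9, 0x78, 0x66, 0xca, 0xb5, 0x54, 0x9d, 0xfd]
t1 = [0x9d, 0xfd, 0xb9, 0x78, 0x66, 0xca, 0xb5, 0x54]
t2 = [0x9d, 0xb9, 0xfd, 0x78, 0xb9, 0x66, 0x78, 0xca]
t3 = [0x9d, 0xfd, 0xb9, 0x78, 0x66, 0xca, 0xb5, 0xca]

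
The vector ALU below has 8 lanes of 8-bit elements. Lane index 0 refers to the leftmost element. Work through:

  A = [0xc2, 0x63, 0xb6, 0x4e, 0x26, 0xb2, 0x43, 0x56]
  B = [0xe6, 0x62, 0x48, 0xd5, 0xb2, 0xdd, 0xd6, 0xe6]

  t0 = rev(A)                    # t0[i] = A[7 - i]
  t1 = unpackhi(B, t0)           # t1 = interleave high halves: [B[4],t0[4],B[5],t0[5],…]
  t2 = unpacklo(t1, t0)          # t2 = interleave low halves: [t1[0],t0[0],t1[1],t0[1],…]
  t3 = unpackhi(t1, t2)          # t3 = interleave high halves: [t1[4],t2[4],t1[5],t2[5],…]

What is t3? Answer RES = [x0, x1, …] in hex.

RES = [0xd6, 0xdd, 0x63, 0xb2, 0xe6, 0xb6, 0xc2, 0x26]

  t0: 56 43 b2 26 4e b6 63 c2
  t1: b2 4e dd b6 d6 63 e6 c2
  t2: b2 56 4e 43 dd b2 b6 26
  t3: d6 dd 63 b2 e6 b6 c2 26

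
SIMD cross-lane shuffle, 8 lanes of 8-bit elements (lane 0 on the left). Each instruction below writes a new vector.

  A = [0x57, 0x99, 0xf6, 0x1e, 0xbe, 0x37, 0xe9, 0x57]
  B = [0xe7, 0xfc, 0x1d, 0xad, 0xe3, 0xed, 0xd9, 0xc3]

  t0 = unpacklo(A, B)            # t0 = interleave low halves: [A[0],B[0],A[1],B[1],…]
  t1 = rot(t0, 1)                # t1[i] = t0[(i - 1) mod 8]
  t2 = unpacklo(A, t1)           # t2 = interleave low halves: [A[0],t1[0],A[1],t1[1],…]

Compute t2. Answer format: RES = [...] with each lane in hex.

RES = [ 0x57  0xad  0x99  0x57  0xf6  0xe7  0x1e  0x99 ]

→ t0 |57|e7|99|fc|f6|1d|1e|ad|
→ t1 |ad|57|e7|99|fc|f6|1d|1e|
→ t2 |57|ad|99|57|f6|e7|1e|99|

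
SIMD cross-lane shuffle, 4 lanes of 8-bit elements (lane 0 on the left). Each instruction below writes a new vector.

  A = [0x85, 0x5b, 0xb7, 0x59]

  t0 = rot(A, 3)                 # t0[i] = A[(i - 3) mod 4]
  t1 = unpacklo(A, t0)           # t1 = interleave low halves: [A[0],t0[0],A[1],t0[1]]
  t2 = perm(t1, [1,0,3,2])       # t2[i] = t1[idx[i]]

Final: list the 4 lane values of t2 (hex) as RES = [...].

RES = [0x5b, 0x85, 0xb7, 0x5b]

  t0: 5b b7 59 85
  t1: 85 5b 5b b7
  t2: 5b 85 b7 5b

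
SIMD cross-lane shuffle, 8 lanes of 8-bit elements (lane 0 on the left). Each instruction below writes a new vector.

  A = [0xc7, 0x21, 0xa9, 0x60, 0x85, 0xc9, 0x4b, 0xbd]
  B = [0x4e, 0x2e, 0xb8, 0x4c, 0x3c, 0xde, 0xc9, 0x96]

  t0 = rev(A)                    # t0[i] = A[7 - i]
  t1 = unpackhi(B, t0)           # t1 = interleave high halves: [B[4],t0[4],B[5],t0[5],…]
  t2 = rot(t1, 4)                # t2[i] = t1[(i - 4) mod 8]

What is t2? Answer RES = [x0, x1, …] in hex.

→ t0 |bd|4b|c9|85|60|a9|21|c7|
→ t1 |3c|60|de|a9|c9|21|96|c7|
→ t2 |c9|21|96|c7|3c|60|de|a9|

RES = [0xc9, 0x21, 0x96, 0xc7, 0x3c, 0x60, 0xde, 0xa9]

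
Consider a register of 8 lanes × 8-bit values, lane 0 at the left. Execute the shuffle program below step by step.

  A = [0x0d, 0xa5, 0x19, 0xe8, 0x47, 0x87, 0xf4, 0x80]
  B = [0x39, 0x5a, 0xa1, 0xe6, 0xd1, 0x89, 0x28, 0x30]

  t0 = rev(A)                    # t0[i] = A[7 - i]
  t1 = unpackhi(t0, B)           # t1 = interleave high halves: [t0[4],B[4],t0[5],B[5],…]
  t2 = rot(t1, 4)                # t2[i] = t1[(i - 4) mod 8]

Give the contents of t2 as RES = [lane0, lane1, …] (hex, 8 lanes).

→ t0 |80|f4|87|47|e8|19|a5|0d|
→ t1 |e8|d1|19|89|a5|28|0d|30|
→ t2 |a5|28|0d|30|e8|d1|19|89|

RES = [ 0xa5  0x28  0x0d  0x30  0xe8  0xd1  0x19  0x89 ]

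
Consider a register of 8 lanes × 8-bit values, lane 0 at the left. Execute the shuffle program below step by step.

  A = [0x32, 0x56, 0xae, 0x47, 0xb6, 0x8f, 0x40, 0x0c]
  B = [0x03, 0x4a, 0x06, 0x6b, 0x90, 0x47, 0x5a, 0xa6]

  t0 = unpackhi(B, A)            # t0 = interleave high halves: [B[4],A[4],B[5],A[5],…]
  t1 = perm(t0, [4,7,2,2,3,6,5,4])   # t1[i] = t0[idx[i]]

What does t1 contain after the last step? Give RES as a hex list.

RES = [ 0x5a  0x0c  0x47  0x47  0x8f  0xa6  0x40  0x5a ]

→ t0 |90|b6|47|8f|5a|40|a6|0c|
→ t1 |5a|0c|47|47|8f|a6|40|5a|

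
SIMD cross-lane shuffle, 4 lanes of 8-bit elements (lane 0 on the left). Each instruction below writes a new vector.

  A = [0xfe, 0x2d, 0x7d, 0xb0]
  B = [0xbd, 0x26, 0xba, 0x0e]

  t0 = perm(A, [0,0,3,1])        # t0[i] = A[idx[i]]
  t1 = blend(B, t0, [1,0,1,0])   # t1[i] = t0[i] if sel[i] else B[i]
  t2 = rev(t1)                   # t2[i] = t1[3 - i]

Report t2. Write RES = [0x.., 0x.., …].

RES = [0x0e, 0xb0, 0x26, 0xfe]

  t0: fe fe b0 2d
  t1: fe 26 b0 0e
  t2: 0e b0 26 fe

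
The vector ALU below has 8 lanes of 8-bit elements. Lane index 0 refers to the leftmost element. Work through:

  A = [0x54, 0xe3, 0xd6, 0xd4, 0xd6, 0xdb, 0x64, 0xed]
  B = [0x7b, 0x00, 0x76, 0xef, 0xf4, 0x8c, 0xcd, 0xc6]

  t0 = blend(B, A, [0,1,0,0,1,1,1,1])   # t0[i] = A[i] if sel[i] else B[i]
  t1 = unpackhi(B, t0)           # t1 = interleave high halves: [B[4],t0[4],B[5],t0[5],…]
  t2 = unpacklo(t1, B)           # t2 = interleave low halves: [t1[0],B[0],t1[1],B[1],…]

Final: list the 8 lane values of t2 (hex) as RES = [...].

RES = [ 0xf4  0x7b  0xd6  0x00  0x8c  0x76  0xdb  0xef ]

t0 = [0x7b, 0xe3, 0x76, 0xef, 0xd6, 0xdb, 0x64, 0xed]
t1 = [0xf4, 0xd6, 0x8c, 0xdb, 0xcd, 0x64, 0xc6, 0xed]
t2 = [0xf4, 0x7b, 0xd6, 0x00, 0x8c, 0x76, 0xdb, 0xef]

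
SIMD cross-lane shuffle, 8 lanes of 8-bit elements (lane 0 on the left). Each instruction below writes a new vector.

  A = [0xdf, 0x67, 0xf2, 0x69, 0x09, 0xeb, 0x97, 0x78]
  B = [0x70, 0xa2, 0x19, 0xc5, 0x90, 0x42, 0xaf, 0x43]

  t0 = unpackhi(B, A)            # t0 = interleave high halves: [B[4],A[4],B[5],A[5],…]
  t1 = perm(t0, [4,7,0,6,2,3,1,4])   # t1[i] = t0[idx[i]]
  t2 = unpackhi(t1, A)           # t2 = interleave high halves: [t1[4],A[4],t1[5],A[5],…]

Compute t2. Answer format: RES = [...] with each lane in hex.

→ t0 |90|09|42|eb|af|97|43|78|
→ t1 |af|78|90|43|42|eb|09|af|
→ t2 |42|09|eb|eb|09|97|af|78|

RES = [0x42, 0x09, 0xeb, 0xeb, 0x09, 0x97, 0xaf, 0x78]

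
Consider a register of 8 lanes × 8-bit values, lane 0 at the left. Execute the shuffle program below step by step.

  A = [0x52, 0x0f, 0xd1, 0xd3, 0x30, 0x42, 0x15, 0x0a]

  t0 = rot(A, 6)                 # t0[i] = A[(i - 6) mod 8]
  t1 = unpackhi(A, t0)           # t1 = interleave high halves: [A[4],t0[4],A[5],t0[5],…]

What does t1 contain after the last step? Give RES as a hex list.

RES = [0x30, 0x15, 0x42, 0x0a, 0x15, 0x52, 0x0a, 0x0f]

t0 = [0xd1, 0xd3, 0x30, 0x42, 0x15, 0x0a, 0x52, 0x0f]
t1 = [0x30, 0x15, 0x42, 0x0a, 0x15, 0x52, 0x0a, 0x0f]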